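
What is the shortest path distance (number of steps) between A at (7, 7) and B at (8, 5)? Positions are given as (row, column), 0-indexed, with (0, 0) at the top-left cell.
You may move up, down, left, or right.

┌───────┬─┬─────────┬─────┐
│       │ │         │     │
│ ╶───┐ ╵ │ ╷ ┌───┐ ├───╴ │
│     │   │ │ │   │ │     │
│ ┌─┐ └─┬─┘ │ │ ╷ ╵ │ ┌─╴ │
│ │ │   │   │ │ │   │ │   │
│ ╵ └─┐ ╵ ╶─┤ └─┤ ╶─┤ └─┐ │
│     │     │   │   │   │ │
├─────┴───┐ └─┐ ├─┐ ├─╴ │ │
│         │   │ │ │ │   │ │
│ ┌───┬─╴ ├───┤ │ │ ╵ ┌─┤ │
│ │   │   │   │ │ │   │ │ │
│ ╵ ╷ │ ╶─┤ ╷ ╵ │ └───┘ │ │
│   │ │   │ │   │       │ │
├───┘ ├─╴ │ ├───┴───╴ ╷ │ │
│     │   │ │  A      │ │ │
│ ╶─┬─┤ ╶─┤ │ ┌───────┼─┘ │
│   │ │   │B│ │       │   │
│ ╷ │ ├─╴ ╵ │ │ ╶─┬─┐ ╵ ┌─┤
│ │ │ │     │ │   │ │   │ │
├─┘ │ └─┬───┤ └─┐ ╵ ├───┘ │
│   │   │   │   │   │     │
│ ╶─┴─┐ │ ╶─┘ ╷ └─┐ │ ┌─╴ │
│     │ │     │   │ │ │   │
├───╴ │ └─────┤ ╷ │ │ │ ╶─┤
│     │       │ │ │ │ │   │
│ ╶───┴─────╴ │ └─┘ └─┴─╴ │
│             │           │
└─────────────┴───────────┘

Finding path from (7, 7) to (8, 5):
Path: (7,7) → (7,6) → (8,6) → (9,6) → (10,6) → (10,7) → (11,7) → (12,7) → (13,7) → (13,8) → (13,9) → (12,9) → (11,9) → (10,9) → (10,8) → (9,8) → (9,7) → (8,7) → (8,8) → (8,9) → (8,10) → (9,10) → (9,11) → (8,11) → (8,12) → (7,12) → (6,12) → (5,12) → (4,12) → (3,12) → (2,12) → (1,12) → (1,11) → (1,10) → (2,10) → (3,10) → (3,11) → (4,11) → (4,10) → (5,10) → (5,9) → (4,9) → (3,9) → (3,8) → (2,8) → (2,9) → (1,9) → (0,9) → (0,8) → (0,7) → (0,6) → (1,6) → (2,6) → (3,6) → (3,7) → (4,7) → (5,7) → (6,7) → (6,6) → (5,6) → (5,5) → (6,5) → (7,5) → (8,5)
Distance: 63 steps

Solution:

┌───────┬─┬─────────┬─────┐
│       │ │  ↓ ← ← ↰│     │
│ ╶───┐ ╵ │ ╷ ┌───┐ ├───╴ │
│     │   │ │↓│   │↑│↓ ← ↰│
│ ┌─┐ └─┬─┘ │ │ ╷ ╵ │ ┌─╴ │
│ │ │   │   │↓│ │↱ ↑│↓│  ↑│
│ ╵ └─┐ ╵ ╶─┤ └─┤ ╶─┤ └─┐ │
│     │     │↳ ↓│↑ ↰│↳ ↓│↑│
├─────┴───┐ └─┐ ├─┐ ├─╴ │ │
│         │   │↓│ │↑│↓ ↲│↑│
│ ┌───┬─╴ ├───┤ │ │ ╵ ┌─┤ │
│ │   │   │↓ ↰│↓│ │↑ ↲│ │↑│
│ ╵ ╷ │ ╶─┤ ╷ ╵ │ └───┘ │ │
│   │ │   │↓│↑ ↲│       │↑│
├───┘ ├─╴ │ ├───┴───╴ ╷ │ │
│     │   │↓│↓ A      │ │↑│
│ ╶─┬─┤ ╶─┤ │ ┌───────┼─┘ │
│   │ │   │B│↓│↱ → → ↓│↱ ↑│
│ ╷ │ ├─╴ ╵ │ │ ╶─┬─┐ ╵ ┌─┤
│ │ │ │     │↓│↑ ↰│ │↳ ↑│ │
├─┘ │ └─┬───┤ └─┐ ╵ ├───┘ │
│   │   │   │↳ ↓│↑ ↰│     │
│ ╶─┴─┐ │ ╶─┘ ╷ └─┐ │ ┌─╴ │
│     │ │     │↓  │↑│ │   │
├───╴ │ └─────┤ ╷ │ │ │ ╶─┤
│     │       │↓│ │↑│ │   │
│ ╶───┴─────╴ │ └─┘ └─┴─╴ │
│             │↳ → ↑      │
└─────────────┴───────────┘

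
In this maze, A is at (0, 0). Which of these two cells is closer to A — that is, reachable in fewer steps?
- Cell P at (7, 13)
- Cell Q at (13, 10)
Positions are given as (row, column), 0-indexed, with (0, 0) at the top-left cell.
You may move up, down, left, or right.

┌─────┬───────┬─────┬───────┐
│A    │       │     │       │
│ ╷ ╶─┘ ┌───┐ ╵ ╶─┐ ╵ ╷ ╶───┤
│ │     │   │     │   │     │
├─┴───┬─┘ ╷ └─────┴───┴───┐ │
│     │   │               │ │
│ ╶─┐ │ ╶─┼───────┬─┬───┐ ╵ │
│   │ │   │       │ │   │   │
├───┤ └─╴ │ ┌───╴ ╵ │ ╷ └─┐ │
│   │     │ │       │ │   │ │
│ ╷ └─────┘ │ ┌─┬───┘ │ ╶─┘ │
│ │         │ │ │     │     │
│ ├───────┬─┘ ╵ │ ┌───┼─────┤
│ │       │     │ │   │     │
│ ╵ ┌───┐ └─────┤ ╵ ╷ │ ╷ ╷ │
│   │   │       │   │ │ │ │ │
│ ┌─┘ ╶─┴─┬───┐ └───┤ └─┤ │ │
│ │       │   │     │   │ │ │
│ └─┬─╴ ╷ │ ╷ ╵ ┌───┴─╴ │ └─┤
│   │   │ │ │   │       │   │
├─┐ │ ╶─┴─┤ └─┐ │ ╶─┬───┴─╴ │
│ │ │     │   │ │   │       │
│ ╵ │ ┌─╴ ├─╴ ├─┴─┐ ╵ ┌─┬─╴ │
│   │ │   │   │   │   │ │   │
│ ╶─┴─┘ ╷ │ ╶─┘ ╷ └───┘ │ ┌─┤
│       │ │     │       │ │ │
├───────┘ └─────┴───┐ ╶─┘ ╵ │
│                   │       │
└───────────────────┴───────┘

Shortest path A → P at (7, 13): 60 steps
Shortest path A → Q at (13, 10): 59 steps

Q is closer (59 steps vs 60 steps).

Path to P:

┌─────┬───────┬─────┬───────┐
│A ↓  │↱ → → ↓│↱ → ↓│↱ ↓    │
│ ╷ ╶─┘ ┌───┐ ╵ ╶─┐ ╵ ╷ ╶───┤
│ │↳ → ↑│   │↳ ↑  │↳ ↑│↳ → ↓│
├─┴───┬─┘ ╷ └─────┴───┴───┐ │
│     │   │               │↓│
│ ╶─┐ │ ╶─┼───────┬─┬───┐ ╵ │
│   │ │   │       │ │↓ ↰│  ↓│
├───┤ └─╴ │ ┌───╴ ╵ │ ╷ └─┐ │
│   │     │ │       │↓│↑  │↓│
│ ╷ └─────┘ │ ┌─┬───┘ │ ╶─┘ │
│ │         │ │ │↓ ← ↲│↑ ← ↲│
│ ├───────┬─┘ ╵ │ ┌───┼─────┤
│ │       │     │↓│↱ ↓│  ↱ ↓│
│ ╵ ┌───┐ └─────┤ ╵ ╷ │ ╷ ╷ │
│   │   │       │↳ ↑│↓│ │↑│P│
│ ┌─┘ ╶─┴─┬───┐ └───┤ └─┤ │ │
│ │       │   │     │↳ ↓│↑│ │
│ └─┬─╴ ╷ │ ╷ ╵ ┌───┴─╴ │ └─┤
│   │   │ │ │   │↓ ← ← ↲│↑ ↰│
├─┐ │ ╶─┴─┤ └─┐ │ ╶─┬───┴─╴ │
│ │ │     │   │ │↳ ↓│↱ → → ↑│
│ ╵ │ ┌─╴ ├─╴ ├─┴─┐ ╵ ┌─┬─╴ │
│   │ │   │   │   │↳ ↑│ │   │
│ ╶─┴─┘ ╷ │ ╶─┘ ╷ └───┘ │ ┌─┤
│       │ │     │       │ │ │
├───────┘ └─────┴───┐ ╶─┘ ╵ │
│                   │       │
└───────────────────┴───────┘

Path to Q:

┌─────┬───────┬─────┬───────┐
│A ↓  │↱ → → ↓│↱ → ↓│↱ ↓    │
│ ╷ ╶─┘ ┌───┐ ╵ ╶─┐ ╵ ╷ ╶───┤
│ │↳ → ↑│   │↳ ↑  │↳ ↑│↳ → ↓│
├─┴───┬─┘ ╷ └─────┴───┴───┐ │
│     │   │               │↓│
│ ╶─┐ │ ╶─┼───────┬─┬───┐ ╵ │
│   │ │   │       │ │↓ ↰│  ↓│
├───┤ └─╴ │ ┌───╴ ╵ │ ╷ └─┐ │
│   │     │ │       │↓│↑  │↓│
│ ╷ └─────┘ │ ┌─┬───┘ │ ╶─┘ │
│ │         │ │ │↓ ← ↲│↑ ← ↲│
│ ├───────┬─┘ ╵ │ ┌───┼─────┤
│ │       │     │↓│↱ ↓│     │
│ ╵ ┌───┐ └─────┤ ╵ ╷ │ ╷ ╷ │
│   │   │       │↳ ↑│↓│ │ │ │
│ ┌─┘ ╶─┴─┬───┐ └───┤ └─┤ │ │
│ │       │   │     │↳ ↓│ │ │
│ └─┬─╴ ╷ │ ╷ ╵ ┌───┴─╴ │ └─┤
│   │   │ │ │   │↓ ← ← ↲│   │
├─┐ │ ╶─┴─┤ └─┐ │ ╶─┬───┴─╴ │
│ │ │     │   │ │↳ ↓│↱ → → ↓│
│ ╵ │ ┌─╴ ├─╴ ├─┴─┐ ╵ ┌─┬─╴ │
│   │ │   │   │   │↳ ↑│ │↓ ↲│
│ ╶─┴─┘ ╷ │ ╶─┘ ╷ └───┘ │ ┌─┤
│       │ │     │       │↓│ │
├───────┘ └─────┴───┐ ╶─┘ ╵ │
│                   │Q ← ↲  │
└───────────────────┴───────┘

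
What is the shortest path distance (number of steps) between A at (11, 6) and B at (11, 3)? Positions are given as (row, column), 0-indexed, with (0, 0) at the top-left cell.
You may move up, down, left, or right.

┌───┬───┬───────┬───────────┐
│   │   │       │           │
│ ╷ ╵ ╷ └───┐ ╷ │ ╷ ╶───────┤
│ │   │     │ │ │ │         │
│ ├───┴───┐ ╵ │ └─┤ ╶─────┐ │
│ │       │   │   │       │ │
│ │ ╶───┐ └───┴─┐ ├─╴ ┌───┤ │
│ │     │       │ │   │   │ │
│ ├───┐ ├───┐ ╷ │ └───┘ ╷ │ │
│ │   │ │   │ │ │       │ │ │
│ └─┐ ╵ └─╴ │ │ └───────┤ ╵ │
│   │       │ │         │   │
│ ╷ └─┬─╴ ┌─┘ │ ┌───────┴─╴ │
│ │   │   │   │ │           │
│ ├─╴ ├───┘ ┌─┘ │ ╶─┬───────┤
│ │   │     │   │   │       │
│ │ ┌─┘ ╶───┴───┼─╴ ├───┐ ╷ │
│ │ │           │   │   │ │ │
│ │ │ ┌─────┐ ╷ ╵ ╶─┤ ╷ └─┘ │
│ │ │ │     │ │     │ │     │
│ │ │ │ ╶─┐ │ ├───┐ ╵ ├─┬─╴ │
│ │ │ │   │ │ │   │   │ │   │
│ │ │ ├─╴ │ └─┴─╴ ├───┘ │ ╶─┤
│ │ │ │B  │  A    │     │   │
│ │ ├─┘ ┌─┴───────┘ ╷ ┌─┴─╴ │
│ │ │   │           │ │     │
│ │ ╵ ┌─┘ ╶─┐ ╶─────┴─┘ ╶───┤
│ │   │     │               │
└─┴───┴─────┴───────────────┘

Finding path from (11, 6) to (11, 3):
Path: (11,6) → (11,5) → (10,5) → (9,5) → (9,4) → (9,3) → (10,3) → (10,4) → (11,4) → (11,3)
Distance: 9 steps

Solution:

┌───┬───┬───────┬───────────┐
│   │   │       │           │
│ ╷ ╵ ╷ └───┐ ╷ │ ╷ ╶───────┤
│ │   │     │ │ │ │         │
│ ├───┴───┐ ╵ │ └─┤ ╶─────┐ │
│ │       │   │   │       │ │
│ │ ╶───┐ └───┴─┐ ├─╴ ┌───┤ │
│ │     │       │ │   │   │ │
│ ├───┐ ├───┐ ╷ │ └───┘ ╷ │ │
│ │   │ │   │ │ │       │ │ │
│ └─┐ ╵ └─╴ │ │ └───────┤ ╵ │
│   │       │ │         │   │
│ ╷ └─┬─╴ ┌─┘ │ ┌───────┴─╴ │
│ │   │   │   │ │           │
│ ├─╴ ├───┘ ┌─┘ │ ╶─┬───────┤
│ │   │     │   │   │       │
│ │ ┌─┘ ╶───┴───┼─╴ ├───┐ ╷ │
│ │ │           │   │   │ │ │
│ │ │ ┌─────┐ ╷ ╵ ╶─┤ ╷ └─┘ │
│ │ │ │↓ ← ↰│ │     │ │     │
│ │ │ │ ╶─┐ │ ├───┐ ╵ ├─┬─╴ │
│ │ │ │↳ ↓│↑│ │   │   │ │   │
│ │ │ ├─╴ │ └─┴─╴ ├───┘ │ ╶─┤
│ │ │ │B ↲│↑ A    │     │   │
│ │ ├─┘ ┌─┴───────┘ ╷ ┌─┴─╴ │
│ │ │   │           │ │     │
│ │ ╵ ┌─┘ ╶─┐ ╶─────┴─┘ ╶───┤
│ │   │     │               │
└─┴───┴─────┴───────────────┘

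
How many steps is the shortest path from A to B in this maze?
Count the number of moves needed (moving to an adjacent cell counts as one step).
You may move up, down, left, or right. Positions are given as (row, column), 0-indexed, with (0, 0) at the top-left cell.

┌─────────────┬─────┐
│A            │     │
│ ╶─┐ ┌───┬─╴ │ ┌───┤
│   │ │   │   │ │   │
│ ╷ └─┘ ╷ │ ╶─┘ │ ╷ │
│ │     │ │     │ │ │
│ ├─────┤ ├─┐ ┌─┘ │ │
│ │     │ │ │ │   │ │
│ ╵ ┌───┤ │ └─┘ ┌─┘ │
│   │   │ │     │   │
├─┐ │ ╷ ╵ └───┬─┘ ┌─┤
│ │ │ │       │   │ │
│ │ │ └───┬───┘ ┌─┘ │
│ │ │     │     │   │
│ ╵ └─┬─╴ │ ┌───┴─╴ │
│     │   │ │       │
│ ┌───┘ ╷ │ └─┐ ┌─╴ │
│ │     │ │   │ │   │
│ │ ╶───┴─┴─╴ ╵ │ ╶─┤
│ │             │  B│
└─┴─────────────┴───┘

Using BFS to find shortest path:
Start: (0, 0), End: (9, 9)
Path found:
(0,0) → (1,0) → (1,1) → (2,1) → (2,2) → (2,3) → (1,3) → (1,4) → (2,4) → (3,4) → (4,4) → (5,4) → (5,3) → (4,3) → (4,2) → (5,2) → (6,2) → (6,3) → (6,4) → (7,4) → (7,3) → (8,3) → (8,2) → (8,1) → (9,1) → (9,2) → (9,3) → (9,4) → (9,5) → (9,6) → (9,7) → (8,7) → (7,7) → (7,8) → (7,9) → (8,9) → (8,8) → (9,8) → (9,9)
Number of steps: 38

Solution:

┌─────────────┬─────┐
│A            │     │
│ ╶─┐ ┌───┬─╴ │ ┌───┤
│↳ ↓│ │↱ ↓│   │ │   │
│ ╷ └─┘ ╷ │ ╶─┘ │ ╷ │
│ │↳ → ↑│↓│     │ │ │
│ ├─────┤ ├─┐ ┌─┘ │ │
│ │     │↓│ │ │   │ │
│ ╵ ┌───┤ │ └─┘ ┌─┘ │
│   │↓ ↰│↓│     │   │
├─┐ │ ╷ ╵ └───┬─┘ ┌─┤
│ │ │↓│↑ ↲    │   │ │
│ │ │ └───┬───┘ ┌─┘ │
│ │ │↳ → ↓│     │   │
│ ╵ └─┬─╴ │ ┌───┴─╴ │
│     │↓ ↲│ │  ↱ → ↓│
│ ┌───┘ ╷ │ └─┐ ┌─╴ │
│ │↓ ← ↲│ │   │↑│↓ ↲│
│ │ ╶───┴─┴─╴ ╵ │ ╶─┤
│ │↳ → → → → → ↑│↳ B│
└─┴─────────────┴───┘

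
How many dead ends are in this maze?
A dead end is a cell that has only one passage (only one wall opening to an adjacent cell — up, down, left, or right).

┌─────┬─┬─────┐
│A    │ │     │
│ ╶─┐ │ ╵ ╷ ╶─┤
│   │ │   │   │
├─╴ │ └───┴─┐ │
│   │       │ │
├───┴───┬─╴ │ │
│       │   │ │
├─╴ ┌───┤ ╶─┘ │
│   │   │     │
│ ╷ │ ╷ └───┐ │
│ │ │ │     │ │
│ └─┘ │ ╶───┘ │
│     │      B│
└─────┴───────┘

Checking each cell for number of passages:

Dead ends found at positions:
  (0, 3)
  (0, 6)
  (2, 0)
  (3, 0)
  (3, 3)
  (5, 1)
  (5, 5)
Total dead ends: 7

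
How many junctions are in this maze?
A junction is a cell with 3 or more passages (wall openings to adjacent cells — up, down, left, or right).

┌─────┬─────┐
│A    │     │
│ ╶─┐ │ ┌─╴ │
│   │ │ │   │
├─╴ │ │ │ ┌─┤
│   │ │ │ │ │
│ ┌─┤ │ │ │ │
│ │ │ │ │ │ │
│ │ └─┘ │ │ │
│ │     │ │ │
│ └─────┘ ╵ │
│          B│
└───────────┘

Checking each cell for number of passages:

Junctions found (3+ passages):
  (5, 4): 3 passages
Total junctions: 1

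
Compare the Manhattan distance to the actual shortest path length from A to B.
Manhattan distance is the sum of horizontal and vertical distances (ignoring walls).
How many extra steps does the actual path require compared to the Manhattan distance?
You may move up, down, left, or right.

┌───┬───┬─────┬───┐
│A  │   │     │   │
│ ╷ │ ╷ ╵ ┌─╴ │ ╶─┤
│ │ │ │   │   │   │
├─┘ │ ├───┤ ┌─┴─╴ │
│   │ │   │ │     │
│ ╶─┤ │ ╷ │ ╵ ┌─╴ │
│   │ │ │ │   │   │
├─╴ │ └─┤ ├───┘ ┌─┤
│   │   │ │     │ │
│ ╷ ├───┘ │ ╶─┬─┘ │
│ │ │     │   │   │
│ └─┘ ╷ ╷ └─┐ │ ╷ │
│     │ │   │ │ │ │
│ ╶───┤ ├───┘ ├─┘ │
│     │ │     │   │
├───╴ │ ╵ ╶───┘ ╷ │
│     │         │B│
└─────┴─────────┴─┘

Manhattan distance: |8 - 0| + |8 - 0| = 16
Actual path length: 24
Extra steps: 24 - 16 = 8

Solution:

┌───┬───┬─────┬───┐
│A ↓│   │     │   │
│ ╷ │ ╷ ╵ ┌─╴ │ ╶─┤
│ │↓│ │   │   │   │
├─┘ │ ├───┤ ┌─┴─╴ │
│↓ ↲│ │   │ │     │
│ ╶─┤ │ ╷ │ ╵ ┌─╴ │
│↳ ↓│ │ │ │   │   │
├─╴ │ └─┤ ├───┘ ┌─┤
│↓ ↲│   │ │     │ │
│ ╷ ├───┘ │ ╶─┬─┘ │
│↓│ │↱ ↓  │   │   │
│ └─┘ ╷ ╷ └─┐ │ ╷ │
│↳ → ↑│↓│   │ │ │ │
│ ╶───┤ ├───┘ ├─┘ │
│     │↓│     │↱ ↓│
├───╴ │ ╵ ╶───┘ ╷ │
│     │↳ → → → ↑│B│
└─────┴─────────┴─┘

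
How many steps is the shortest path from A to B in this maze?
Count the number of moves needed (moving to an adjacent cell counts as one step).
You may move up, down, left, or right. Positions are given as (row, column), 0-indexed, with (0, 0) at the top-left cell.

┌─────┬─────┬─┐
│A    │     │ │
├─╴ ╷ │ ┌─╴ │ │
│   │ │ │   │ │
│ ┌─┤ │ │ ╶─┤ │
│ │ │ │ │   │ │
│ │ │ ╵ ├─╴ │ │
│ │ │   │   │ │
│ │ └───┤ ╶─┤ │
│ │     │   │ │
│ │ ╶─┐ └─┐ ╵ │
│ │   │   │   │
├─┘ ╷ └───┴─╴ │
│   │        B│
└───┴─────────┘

Using BFS to find shortest path:
Start: (0, 0), End: (6, 6)
Path found:
(0,0) → (0,1) → (0,2) → (1,2) → (2,2) → (3,2) → (3,3) → (2,3) → (1,3) → (0,3) → (0,4) → (0,5) → (1,5) → (1,4) → (2,4) → (2,5) → (3,5) → (3,4) → (4,4) → (4,5) → (5,5) → (5,6) → (6,6)
Number of steps: 22

Solution:

┌─────┬─────┬─┐
│A → ↓│↱ → ↓│ │
├─╴ ╷ │ ┌─╴ │ │
│   │↓│↑│↓ ↲│ │
│ ┌─┤ │ │ ╶─┤ │
│ │ │↓│↑│↳ ↓│ │
│ │ │ ╵ ├─╴ │ │
│ │ │↳ ↑│↓ ↲│ │
│ │ └───┤ ╶─┤ │
│ │     │↳ ↓│ │
│ │ ╶─┐ └─┐ ╵ │
│ │   │   │↳ ↓│
├─┘ ╷ └───┴─╴ │
│   │        B│
└───┴─────────┘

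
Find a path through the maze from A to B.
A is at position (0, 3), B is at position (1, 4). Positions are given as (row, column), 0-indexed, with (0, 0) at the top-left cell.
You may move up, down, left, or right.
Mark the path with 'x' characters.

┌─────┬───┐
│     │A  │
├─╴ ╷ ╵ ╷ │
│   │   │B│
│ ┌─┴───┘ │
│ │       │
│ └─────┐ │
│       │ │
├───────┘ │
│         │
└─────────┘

Finding the shortest path from (0, 3) to (1, 4):
Path length: 2 steps
Directions: right → down

Solution:

┌─────┬───┐
│     │A x│
├─╴ ╷ ╵ ╷ │
│   │   │B│
│ ┌─┴───┘ │
│ │       │
│ └─────┐ │
│       │ │
├───────┘ │
│         │
└─────────┘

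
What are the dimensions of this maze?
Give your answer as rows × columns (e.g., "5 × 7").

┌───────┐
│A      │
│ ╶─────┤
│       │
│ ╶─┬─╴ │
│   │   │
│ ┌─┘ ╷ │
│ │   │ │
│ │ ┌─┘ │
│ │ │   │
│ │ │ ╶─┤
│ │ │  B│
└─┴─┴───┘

Counting the maze dimensions:
Rows (vertical): 6
Columns (horizontal): 4
Dimensions: 6 × 4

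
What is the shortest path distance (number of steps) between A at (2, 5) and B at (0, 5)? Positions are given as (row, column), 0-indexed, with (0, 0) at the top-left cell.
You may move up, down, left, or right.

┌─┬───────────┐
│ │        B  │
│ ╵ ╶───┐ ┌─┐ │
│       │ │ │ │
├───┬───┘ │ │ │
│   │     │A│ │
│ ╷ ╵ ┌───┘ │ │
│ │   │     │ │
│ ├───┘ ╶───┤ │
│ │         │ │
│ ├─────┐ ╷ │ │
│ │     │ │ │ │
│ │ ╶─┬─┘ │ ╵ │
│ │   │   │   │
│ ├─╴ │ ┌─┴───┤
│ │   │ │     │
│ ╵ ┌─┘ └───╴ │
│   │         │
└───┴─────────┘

Finding path from (2, 5) to (0, 5):
Path: (2,5) → (3,5) → (3,4) → (3,3) → (4,3) → (4,4) → (4,5) → (5,5) → (6,5) → (6,6) → (5,6) → (4,6) → (3,6) → (2,6) → (1,6) → (0,6) → (0,5)
Distance: 16 steps

Solution:

┌─┬───────────┐
│ │        B ↰│
│ ╵ ╶───┐ ┌─┐ │
│       │ │ │↑│
├───┬───┘ │ │ │
│   │     │A│↑│
│ ╷ ╵ ┌───┘ │ │
│ │   │↓ ← ↲│↑│
│ ├───┘ ╶───┤ │
│ │    ↳ → ↓│↑│
│ ├─────┐ ╷ │ │
│ │     │ │↓│↑│
│ │ ╶─┬─┘ │ ╵ │
│ │   │   │↳ ↑│
│ ├─╴ │ ┌─┴───┤
│ │   │ │     │
│ ╵ ┌─┘ └───╴ │
│   │         │
└───┴─────────┘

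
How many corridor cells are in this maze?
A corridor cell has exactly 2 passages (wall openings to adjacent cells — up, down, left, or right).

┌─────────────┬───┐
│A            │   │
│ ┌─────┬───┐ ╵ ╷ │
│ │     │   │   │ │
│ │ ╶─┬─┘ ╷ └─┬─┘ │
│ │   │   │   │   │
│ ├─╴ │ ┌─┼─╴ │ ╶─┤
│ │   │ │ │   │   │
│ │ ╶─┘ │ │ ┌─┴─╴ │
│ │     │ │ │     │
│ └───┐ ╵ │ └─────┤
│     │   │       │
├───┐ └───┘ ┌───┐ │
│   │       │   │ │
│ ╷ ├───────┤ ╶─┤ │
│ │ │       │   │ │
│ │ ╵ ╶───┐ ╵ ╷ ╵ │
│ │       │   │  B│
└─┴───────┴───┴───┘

Counting cells with exactly 2 passages:
Total corridor cells: 71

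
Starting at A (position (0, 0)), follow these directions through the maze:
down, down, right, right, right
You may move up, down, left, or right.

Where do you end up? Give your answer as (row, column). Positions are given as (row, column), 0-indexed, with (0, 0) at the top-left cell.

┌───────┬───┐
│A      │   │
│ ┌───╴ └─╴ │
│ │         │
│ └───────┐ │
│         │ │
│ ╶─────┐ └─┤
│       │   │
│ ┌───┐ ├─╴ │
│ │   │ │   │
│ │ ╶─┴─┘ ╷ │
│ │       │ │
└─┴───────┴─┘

Following directions step by step:
Start: (0, 0)
  down: (0, 0) → (1, 0)
  down: (1, 0) → (2, 0)
  right: (2, 0) → (2, 1)
  right: (2, 1) → (2, 2)
  right: (2, 2) → (2, 3)
Final position: (2, 3)

Path taken:

┌───────┬───┐
│A      │   │
│ ┌───╴ └─╴ │
│↓│         │
│ └───────┐ │
│↳ → → B  │ │
│ ╶─────┐ └─┤
│       │   │
│ ┌───┐ ├─╴ │
│ │   │ │   │
│ │ ╶─┴─┘ ╷ │
│ │       │ │
└─┴───────┴─┘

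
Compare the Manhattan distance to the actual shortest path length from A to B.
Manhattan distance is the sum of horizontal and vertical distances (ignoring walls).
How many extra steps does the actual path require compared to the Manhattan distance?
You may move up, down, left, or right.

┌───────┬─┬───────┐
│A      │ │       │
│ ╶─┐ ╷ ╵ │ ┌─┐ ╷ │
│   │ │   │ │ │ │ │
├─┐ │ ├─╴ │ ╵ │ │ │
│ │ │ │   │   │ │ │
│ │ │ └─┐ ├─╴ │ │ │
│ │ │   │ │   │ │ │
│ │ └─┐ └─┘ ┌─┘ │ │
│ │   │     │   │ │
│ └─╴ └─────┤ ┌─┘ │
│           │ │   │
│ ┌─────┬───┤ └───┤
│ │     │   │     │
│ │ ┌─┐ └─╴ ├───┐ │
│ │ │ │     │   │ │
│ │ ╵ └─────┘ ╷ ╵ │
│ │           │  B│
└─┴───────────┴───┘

Manhattan distance: |8 - 0| + |8 - 0| = 16
Actual path length: 28
Extra steps: 28 - 16 = 12

Solution:

┌───────┬─┬───────┐
│A → ↓  │ │↱ → ↓  │
│ ╶─┐ ╷ ╵ │ ┌─┐ ╷ │
│   │↓│   │↑│ │↓│ │
├─┐ │ ├─╴ │ ╵ │ │ │
│ │ │↓│   │↑ ↰│↓│ │
│ │ │ └─┐ ├─╴ │ │ │
│ │ │↳ ↓│ │↱ ↑│↓│ │
│ │ └─┐ └─┘ ┌─┘ │ │
│ │   │↳ → ↑│↓ ↲│ │
│ └─╴ └─────┤ ┌─┘ │
│           │↓│   │
│ ┌─────┬───┤ └───┤
│ │     │   │↳ → ↓│
│ │ ┌─┐ └─╴ ├───┐ │
│ │ │ │     │   │↓│
│ │ ╵ └─────┘ ╷ ╵ │
│ │           │  B│
└─┴───────────┴───┘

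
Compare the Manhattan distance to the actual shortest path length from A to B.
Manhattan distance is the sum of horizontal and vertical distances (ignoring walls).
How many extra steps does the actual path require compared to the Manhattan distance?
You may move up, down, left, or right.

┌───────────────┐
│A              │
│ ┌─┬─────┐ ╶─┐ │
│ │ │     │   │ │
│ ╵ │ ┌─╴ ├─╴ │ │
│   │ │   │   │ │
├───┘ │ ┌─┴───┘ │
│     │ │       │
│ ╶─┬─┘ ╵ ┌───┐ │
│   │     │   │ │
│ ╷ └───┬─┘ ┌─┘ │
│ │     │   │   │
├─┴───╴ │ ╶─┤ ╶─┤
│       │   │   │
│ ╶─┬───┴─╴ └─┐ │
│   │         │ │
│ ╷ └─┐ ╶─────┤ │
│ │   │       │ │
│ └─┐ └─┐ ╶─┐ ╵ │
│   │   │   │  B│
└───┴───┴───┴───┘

Manhattan distance: |9 - 0| + |7 - 0| = 16
Actual path length: 18
Extra steps: 18 - 16 = 2

Solution:

┌───────────────┐
│A → → → → → → ↓│
│ ┌─┬─────┐ ╶─┐ │
│ │ │     │   │↓│
│ ╵ │ ┌─╴ ├─╴ │ │
│   │ │   │   │↓│
├───┘ │ ┌─┴───┘ │
│     │ │      ↓│
│ ╶─┬─┘ ╵ ┌───┐ │
│   │     │   │↓│
│ ╷ └───┬─┘ ┌─┘ │
│ │     │   │↓ ↲│
├─┴───╴ │ ╶─┤ ╶─┤
│       │   │↳ ↓│
│ ╶─┬───┴─╴ └─┐ │
│   │         │↓│
│ ╷ └─┐ ╶─────┤ │
│ │   │       │↓│
│ └─┐ └─┐ ╶─┐ ╵ │
│   │   │   │  B│
└───┴───┴───┴───┘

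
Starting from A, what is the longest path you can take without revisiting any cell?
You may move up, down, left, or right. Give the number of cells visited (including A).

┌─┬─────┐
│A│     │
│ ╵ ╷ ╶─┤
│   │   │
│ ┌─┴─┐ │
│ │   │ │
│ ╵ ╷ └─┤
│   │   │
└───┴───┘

Finding longest simple path using DFS:
Start: (0, 0)
Longest path visits 9 cells
Path: A → down → down → down → right → up → right → down → right

Solution:

┌─┬─────┐
│A│     │
│ ╵ ╷ ╶─┤
│↓  │   │
│ ┌─┴─┐ │
│↓│↱ ↓│ │
│ ╵ ╷ └─┤
│↳ ↑│↳ B│
└───┴───┘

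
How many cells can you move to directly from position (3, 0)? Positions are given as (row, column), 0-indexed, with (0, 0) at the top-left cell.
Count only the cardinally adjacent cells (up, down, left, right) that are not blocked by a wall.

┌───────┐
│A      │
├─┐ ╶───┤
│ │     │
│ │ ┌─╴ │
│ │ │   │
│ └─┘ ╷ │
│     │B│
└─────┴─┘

Checking passable neighbors of (3, 0):
Neighbors: (2, 0), (3, 1)
Count: 2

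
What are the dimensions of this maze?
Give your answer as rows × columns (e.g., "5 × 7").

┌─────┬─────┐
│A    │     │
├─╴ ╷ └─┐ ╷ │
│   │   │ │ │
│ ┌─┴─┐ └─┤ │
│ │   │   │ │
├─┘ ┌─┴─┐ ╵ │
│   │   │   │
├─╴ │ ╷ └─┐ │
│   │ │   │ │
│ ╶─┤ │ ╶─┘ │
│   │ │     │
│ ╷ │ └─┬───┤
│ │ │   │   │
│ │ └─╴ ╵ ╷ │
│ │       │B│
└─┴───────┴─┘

Counting the maze dimensions:
Rows (vertical): 8
Columns (horizontal): 6
Dimensions: 8 × 6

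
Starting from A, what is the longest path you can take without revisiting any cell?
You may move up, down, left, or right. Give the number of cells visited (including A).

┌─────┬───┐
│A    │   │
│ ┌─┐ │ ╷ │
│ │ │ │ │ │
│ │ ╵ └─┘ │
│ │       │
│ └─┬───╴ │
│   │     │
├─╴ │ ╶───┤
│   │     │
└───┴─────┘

Finding longest simple path using DFS:
Start: (0, 0)
Longest path visits 13 cells
Path: A → right → right → down → down → right → right → down → left → left → down → right → right

Solution:

┌─────┬───┐
│A → ↓│   │
│ ┌─┐ │ ╷ │
│ │ │↓│ │ │
│ │ ╵ └─┘ │
│ │  ↳ → ↓│
│ └─┬───╴ │
│   │↓ ← ↲│
├─╴ │ ╶───┤
│   │↳ → B│
└───┴─────┘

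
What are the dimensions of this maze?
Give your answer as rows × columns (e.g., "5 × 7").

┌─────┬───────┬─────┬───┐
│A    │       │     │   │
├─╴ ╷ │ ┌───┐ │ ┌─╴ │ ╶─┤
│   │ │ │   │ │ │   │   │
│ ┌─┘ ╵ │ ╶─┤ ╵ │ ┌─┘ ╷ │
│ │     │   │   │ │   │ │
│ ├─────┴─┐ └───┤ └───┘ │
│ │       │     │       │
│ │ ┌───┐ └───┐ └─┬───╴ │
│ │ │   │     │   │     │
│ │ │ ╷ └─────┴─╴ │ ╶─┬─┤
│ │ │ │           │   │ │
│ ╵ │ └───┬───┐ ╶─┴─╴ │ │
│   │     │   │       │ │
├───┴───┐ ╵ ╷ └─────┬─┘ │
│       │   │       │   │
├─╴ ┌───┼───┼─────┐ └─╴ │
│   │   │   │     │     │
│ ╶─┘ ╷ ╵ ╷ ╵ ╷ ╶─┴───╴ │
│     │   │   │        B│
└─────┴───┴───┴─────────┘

Counting the maze dimensions:
Rows (vertical): 10
Columns (horizontal): 12
Dimensions: 10 × 12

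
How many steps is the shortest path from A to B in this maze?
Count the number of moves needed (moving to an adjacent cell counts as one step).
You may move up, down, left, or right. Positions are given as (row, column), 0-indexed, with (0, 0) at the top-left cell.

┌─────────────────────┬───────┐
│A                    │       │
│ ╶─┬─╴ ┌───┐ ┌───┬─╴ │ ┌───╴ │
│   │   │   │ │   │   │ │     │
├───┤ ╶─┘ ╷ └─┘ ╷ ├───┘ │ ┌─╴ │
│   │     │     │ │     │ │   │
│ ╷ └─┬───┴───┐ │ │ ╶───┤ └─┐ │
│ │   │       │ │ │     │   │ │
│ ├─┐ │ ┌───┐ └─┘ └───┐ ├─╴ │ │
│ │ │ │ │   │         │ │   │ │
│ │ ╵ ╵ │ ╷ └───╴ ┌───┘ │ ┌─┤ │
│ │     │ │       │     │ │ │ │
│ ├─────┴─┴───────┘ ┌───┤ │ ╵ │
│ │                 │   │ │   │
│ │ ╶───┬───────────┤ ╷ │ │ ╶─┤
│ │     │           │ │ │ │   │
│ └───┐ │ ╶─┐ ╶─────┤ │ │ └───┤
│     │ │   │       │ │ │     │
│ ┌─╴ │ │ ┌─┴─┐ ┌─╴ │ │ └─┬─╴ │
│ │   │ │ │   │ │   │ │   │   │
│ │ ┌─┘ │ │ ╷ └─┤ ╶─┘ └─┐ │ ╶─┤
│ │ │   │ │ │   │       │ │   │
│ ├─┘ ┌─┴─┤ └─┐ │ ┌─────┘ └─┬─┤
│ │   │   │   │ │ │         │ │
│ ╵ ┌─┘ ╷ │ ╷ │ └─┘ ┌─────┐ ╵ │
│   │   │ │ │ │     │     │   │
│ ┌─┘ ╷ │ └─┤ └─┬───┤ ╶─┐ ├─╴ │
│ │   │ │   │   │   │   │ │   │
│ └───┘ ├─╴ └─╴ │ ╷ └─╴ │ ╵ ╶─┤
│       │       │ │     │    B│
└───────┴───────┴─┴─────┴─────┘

Using BFS to find shortest path:
Start: (0, 0), End: (14, 14)
Path found:
(0,0) → (0,1) → (0,2) → (0,3) → (1,3) → (1,2) → (2,2) → (2,3) → (2,4) → (1,4) → (1,5) → (2,5) → (2,6) → (2,7) → (1,7) → (1,8) → (2,8) → (3,8) → (4,8) → (4,7) → (4,6) → (3,6) → (3,5) → (3,4) → (3,3) → (4,3) → (5,3) → (5,2) → (4,2) → (3,2) → (3,1) → (2,1) → (2,0) → (3,0) → (4,0) → (5,0) → (6,0) → (7,0) → (8,0) → (9,0) → (10,0) → (11,0) → (12,0) → (13,0) → (14,0) → (14,1) → (14,2) → (14,3) → (13,3) → (12,3) → (11,3) → (11,4) → (12,4) → (13,4) → (13,5) → (14,5) → (14,6) → (14,7) → (13,7) → (13,6) → (12,6) → (11,6) → (11,5) → (10,5) → (9,5) → (9,6) → (10,6) → (10,7) → (11,7) → (12,7) → (12,8) → (12,9) → (11,9) → (11,10) → (11,11) → (11,12) → (11,13) → (12,13) → (12,14) → (13,14) → (13,13) → (14,13) → (14,14)
Number of steps: 82

Solution:

┌─────────────────────┬───────┐
│A → → ↓              │       │
│ ╶─┬─╴ ┌───┐ ┌───┬─╴ │ ┌───╴ │
│   │↓ ↲│↱ ↓│ │↱ ↓│   │ │     │
├───┤ ╶─┘ ╷ └─┘ ╷ ├───┘ │ ┌─╴ │
│↓ ↰│↳ → ↑│↳ → ↑│↓│     │ │   │
│ ╷ └─┬───┴───┐ │ │ ╶───┤ └─┐ │
│↓│↑ ↰│↓ ← ← ↰│ │↓│     │   │ │
│ ├─┐ │ ┌───┐ └─┘ └───┐ ├─╴ │ │
│↓│ │↑│↓│   │↑ ← ↲    │ │   │ │
│ │ ╵ ╵ │ ╷ └───╴ ┌───┘ │ ┌─┤ │
│↓│  ↑ ↲│ │       │     │ │ │ │
│ ├─────┴─┴───────┘ ┌───┤ │ ╵ │
│↓│                 │   │ │   │
│ │ ╶───┬───────────┤ ╷ │ │ ╶─┤
│↓│     │           │ │ │ │   │
│ └───┐ │ ╶─┐ ╶─────┤ │ │ └───┤
│↓    │ │   │       │ │ │     │
│ ┌─╴ │ │ ┌─┴─┐ ┌─╴ │ │ └─┬─╴ │
│↓│   │ │ │↱ ↓│ │   │ │   │   │
│ │ ┌─┘ │ │ ╷ └─┤ ╶─┘ └─┐ │ ╶─┤
│↓│ │   │ │↑│↳ ↓│       │ │   │
│ ├─┘ ┌─┴─┤ └─┐ │ ┌─────┘ └─┬─┤
│↓│   │↱ ↓│↑ ↰│↓│ │↱ → → → ↓│ │
│ ╵ ┌─┘ ╷ │ ╷ │ └─┘ ┌─────┐ ╵ │
│↓  │  ↑│↓│ │↑│↳ → ↑│     │↳ ↓│
│ ┌─┘ ╷ │ └─┤ └─┬───┤ ╶─┐ ├─╴ │
│↓│   │↑│↳ ↓│↑ ↰│   │   │ │↓ ↲│
│ └───┘ ├─╴ └─╴ │ ╷ └─╴ │ ╵ ╶─┤
│↳ → → ↑│  ↳ → ↑│ │     │  ↳ B│
└───────┴───────┴─┴─────┴─────┘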